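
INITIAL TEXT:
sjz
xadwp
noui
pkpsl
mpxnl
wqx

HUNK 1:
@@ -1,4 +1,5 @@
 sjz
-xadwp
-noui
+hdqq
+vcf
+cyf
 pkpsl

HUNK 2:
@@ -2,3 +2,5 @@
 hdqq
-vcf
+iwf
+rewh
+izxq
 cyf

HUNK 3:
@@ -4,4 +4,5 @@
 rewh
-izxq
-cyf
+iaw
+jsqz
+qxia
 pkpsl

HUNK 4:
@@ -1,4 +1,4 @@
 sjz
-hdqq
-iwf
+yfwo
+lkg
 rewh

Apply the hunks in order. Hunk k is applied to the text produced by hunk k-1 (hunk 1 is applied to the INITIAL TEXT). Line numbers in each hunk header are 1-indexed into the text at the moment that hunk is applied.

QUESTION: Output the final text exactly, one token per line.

Answer: sjz
yfwo
lkg
rewh
iaw
jsqz
qxia
pkpsl
mpxnl
wqx

Derivation:
Hunk 1: at line 1 remove [xadwp,noui] add [hdqq,vcf,cyf] -> 7 lines: sjz hdqq vcf cyf pkpsl mpxnl wqx
Hunk 2: at line 2 remove [vcf] add [iwf,rewh,izxq] -> 9 lines: sjz hdqq iwf rewh izxq cyf pkpsl mpxnl wqx
Hunk 3: at line 4 remove [izxq,cyf] add [iaw,jsqz,qxia] -> 10 lines: sjz hdqq iwf rewh iaw jsqz qxia pkpsl mpxnl wqx
Hunk 4: at line 1 remove [hdqq,iwf] add [yfwo,lkg] -> 10 lines: sjz yfwo lkg rewh iaw jsqz qxia pkpsl mpxnl wqx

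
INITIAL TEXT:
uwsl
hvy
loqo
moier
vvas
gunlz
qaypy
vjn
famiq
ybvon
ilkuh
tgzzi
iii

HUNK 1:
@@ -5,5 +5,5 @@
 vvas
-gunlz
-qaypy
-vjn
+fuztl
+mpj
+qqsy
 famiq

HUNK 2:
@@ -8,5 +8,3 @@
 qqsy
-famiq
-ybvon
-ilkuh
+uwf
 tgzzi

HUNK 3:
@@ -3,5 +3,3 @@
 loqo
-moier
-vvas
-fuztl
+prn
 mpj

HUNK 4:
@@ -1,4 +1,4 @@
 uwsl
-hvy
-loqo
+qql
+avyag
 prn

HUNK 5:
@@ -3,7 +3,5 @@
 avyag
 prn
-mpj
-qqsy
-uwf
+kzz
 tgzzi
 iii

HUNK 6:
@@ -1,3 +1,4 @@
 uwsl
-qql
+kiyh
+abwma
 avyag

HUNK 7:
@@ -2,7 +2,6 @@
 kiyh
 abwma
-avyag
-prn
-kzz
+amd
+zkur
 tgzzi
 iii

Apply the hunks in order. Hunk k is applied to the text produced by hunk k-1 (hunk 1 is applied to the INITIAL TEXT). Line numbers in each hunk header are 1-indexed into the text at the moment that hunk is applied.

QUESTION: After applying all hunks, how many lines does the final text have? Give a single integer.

Answer: 7

Derivation:
Hunk 1: at line 5 remove [gunlz,qaypy,vjn] add [fuztl,mpj,qqsy] -> 13 lines: uwsl hvy loqo moier vvas fuztl mpj qqsy famiq ybvon ilkuh tgzzi iii
Hunk 2: at line 8 remove [famiq,ybvon,ilkuh] add [uwf] -> 11 lines: uwsl hvy loqo moier vvas fuztl mpj qqsy uwf tgzzi iii
Hunk 3: at line 3 remove [moier,vvas,fuztl] add [prn] -> 9 lines: uwsl hvy loqo prn mpj qqsy uwf tgzzi iii
Hunk 4: at line 1 remove [hvy,loqo] add [qql,avyag] -> 9 lines: uwsl qql avyag prn mpj qqsy uwf tgzzi iii
Hunk 5: at line 3 remove [mpj,qqsy,uwf] add [kzz] -> 7 lines: uwsl qql avyag prn kzz tgzzi iii
Hunk 6: at line 1 remove [qql] add [kiyh,abwma] -> 8 lines: uwsl kiyh abwma avyag prn kzz tgzzi iii
Hunk 7: at line 2 remove [avyag,prn,kzz] add [amd,zkur] -> 7 lines: uwsl kiyh abwma amd zkur tgzzi iii
Final line count: 7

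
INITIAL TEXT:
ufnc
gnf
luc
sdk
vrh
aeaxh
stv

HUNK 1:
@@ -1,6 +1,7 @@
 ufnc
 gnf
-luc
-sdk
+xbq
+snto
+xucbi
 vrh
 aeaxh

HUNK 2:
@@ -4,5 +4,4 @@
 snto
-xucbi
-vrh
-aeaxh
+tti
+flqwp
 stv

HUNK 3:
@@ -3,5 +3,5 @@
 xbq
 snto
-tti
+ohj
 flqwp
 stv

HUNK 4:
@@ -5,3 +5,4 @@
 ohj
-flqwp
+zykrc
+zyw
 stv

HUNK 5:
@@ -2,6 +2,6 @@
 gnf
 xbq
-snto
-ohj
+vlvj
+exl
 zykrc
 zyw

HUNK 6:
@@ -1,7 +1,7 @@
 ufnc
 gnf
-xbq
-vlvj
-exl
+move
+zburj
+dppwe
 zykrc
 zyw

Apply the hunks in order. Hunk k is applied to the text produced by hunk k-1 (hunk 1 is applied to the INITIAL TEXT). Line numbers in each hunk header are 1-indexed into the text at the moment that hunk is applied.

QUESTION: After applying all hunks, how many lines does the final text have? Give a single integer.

Answer: 8

Derivation:
Hunk 1: at line 1 remove [luc,sdk] add [xbq,snto,xucbi] -> 8 lines: ufnc gnf xbq snto xucbi vrh aeaxh stv
Hunk 2: at line 4 remove [xucbi,vrh,aeaxh] add [tti,flqwp] -> 7 lines: ufnc gnf xbq snto tti flqwp stv
Hunk 3: at line 3 remove [tti] add [ohj] -> 7 lines: ufnc gnf xbq snto ohj flqwp stv
Hunk 4: at line 5 remove [flqwp] add [zykrc,zyw] -> 8 lines: ufnc gnf xbq snto ohj zykrc zyw stv
Hunk 5: at line 2 remove [snto,ohj] add [vlvj,exl] -> 8 lines: ufnc gnf xbq vlvj exl zykrc zyw stv
Hunk 6: at line 1 remove [xbq,vlvj,exl] add [move,zburj,dppwe] -> 8 lines: ufnc gnf move zburj dppwe zykrc zyw stv
Final line count: 8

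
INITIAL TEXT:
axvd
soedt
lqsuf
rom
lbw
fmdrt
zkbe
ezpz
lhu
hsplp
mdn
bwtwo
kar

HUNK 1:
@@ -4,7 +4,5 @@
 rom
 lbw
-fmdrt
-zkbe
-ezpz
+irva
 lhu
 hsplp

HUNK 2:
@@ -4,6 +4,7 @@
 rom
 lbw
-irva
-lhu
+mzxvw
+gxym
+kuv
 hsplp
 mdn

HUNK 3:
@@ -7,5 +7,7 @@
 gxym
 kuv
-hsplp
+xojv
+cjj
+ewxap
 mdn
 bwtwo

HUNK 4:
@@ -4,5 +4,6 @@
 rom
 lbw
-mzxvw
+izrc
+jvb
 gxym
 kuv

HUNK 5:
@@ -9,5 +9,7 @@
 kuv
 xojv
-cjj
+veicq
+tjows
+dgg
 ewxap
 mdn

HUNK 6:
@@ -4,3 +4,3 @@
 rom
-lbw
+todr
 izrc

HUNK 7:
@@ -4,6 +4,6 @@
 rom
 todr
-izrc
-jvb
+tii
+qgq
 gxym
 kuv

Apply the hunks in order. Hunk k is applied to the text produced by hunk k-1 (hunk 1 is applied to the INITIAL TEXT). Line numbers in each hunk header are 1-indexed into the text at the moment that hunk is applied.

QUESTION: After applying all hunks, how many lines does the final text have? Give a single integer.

Answer: 17

Derivation:
Hunk 1: at line 4 remove [fmdrt,zkbe,ezpz] add [irva] -> 11 lines: axvd soedt lqsuf rom lbw irva lhu hsplp mdn bwtwo kar
Hunk 2: at line 4 remove [irva,lhu] add [mzxvw,gxym,kuv] -> 12 lines: axvd soedt lqsuf rom lbw mzxvw gxym kuv hsplp mdn bwtwo kar
Hunk 3: at line 7 remove [hsplp] add [xojv,cjj,ewxap] -> 14 lines: axvd soedt lqsuf rom lbw mzxvw gxym kuv xojv cjj ewxap mdn bwtwo kar
Hunk 4: at line 4 remove [mzxvw] add [izrc,jvb] -> 15 lines: axvd soedt lqsuf rom lbw izrc jvb gxym kuv xojv cjj ewxap mdn bwtwo kar
Hunk 5: at line 9 remove [cjj] add [veicq,tjows,dgg] -> 17 lines: axvd soedt lqsuf rom lbw izrc jvb gxym kuv xojv veicq tjows dgg ewxap mdn bwtwo kar
Hunk 6: at line 4 remove [lbw] add [todr] -> 17 lines: axvd soedt lqsuf rom todr izrc jvb gxym kuv xojv veicq tjows dgg ewxap mdn bwtwo kar
Hunk 7: at line 4 remove [izrc,jvb] add [tii,qgq] -> 17 lines: axvd soedt lqsuf rom todr tii qgq gxym kuv xojv veicq tjows dgg ewxap mdn bwtwo kar
Final line count: 17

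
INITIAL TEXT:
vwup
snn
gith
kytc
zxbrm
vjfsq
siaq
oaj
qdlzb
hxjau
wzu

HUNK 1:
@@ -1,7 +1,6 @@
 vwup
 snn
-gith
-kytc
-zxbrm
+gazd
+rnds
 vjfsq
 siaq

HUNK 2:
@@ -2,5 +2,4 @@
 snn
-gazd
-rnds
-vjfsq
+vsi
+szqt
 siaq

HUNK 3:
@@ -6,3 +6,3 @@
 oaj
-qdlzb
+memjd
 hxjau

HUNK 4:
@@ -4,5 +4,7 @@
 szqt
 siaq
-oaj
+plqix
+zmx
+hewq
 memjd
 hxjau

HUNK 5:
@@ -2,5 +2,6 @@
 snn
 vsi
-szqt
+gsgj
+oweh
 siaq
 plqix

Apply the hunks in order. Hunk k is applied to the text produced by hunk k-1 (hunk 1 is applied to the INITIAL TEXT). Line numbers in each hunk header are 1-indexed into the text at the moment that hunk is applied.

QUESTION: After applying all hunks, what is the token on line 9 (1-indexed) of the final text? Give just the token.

Hunk 1: at line 1 remove [gith,kytc,zxbrm] add [gazd,rnds] -> 10 lines: vwup snn gazd rnds vjfsq siaq oaj qdlzb hxjau wzu
Hunk 2: at line 2 remove [gazd,rnds,vjfsq] add [vsi,szqt] -> 9 lines: vwup snn vsi szqt siaq oaj qdlzb hxjau wzu
Hunk 3: at line 6 remove [qdlzb] add [memjd] -> 9 lines: vwup snn vsi szqt siaq oaj memjd hxjau wzu
Hunk 4: at line 4 remove [oaj] add [plqix,zmx,hewq] -> 11 lines: vwup snn vsi szqt siaq plqix zmx hewq memjd hxjau wzu
Hunk 5: at line 2 remove [szqt] add [gsgj,oweh] -> 12 lines: vwup snn vsi gsgj oweh siaq plqix zmx hewq memjd hxjau wzu
Final line 9: hewq

Answer: hewq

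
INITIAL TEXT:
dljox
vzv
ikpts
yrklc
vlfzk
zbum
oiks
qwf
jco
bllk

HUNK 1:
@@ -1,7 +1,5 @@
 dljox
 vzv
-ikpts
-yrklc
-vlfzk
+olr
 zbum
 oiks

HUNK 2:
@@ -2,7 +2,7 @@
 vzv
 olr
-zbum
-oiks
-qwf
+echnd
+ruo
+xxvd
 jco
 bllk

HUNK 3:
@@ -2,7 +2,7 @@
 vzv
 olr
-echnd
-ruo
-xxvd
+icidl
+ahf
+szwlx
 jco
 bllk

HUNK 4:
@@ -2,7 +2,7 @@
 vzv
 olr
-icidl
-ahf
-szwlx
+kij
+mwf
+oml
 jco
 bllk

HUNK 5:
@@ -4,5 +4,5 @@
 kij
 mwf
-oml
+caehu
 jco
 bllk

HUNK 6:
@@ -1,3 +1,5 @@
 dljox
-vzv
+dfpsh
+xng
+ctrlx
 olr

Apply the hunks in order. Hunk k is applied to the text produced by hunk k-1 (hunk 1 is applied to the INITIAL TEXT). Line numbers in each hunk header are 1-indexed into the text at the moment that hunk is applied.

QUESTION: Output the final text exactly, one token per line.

Hunk 1: at line 1 remove [ikpts,yrklc,vlfzk] add [olr] -> 8 lines: dljox vzv olr zbum oiks qwf jco bllk
Hunk 2: at line 2 remove [zbum,oiks,qwf] add [echnd,ruo,xxvd] -> 8 lines: dljox vzv olr echnd ruo xxvd jco bllk
Hunk 3: at line 2 remove [echnd,ruo,xxvd] add [icidl,ahf,szwlx] -> 8 lines: dljox vzv olr icidl ahf szwlx jco bllk
Hunk 4: at line 2 remove [icidl,ahf,szwlx] add [kij,mwf,oml] -> 8 lines: dljox vzv olr kij mwf oml jco bllk
Hunk 5: at line 4 remove [oml] add [caehu] -> 8 lines: dljox vzv olr kij mwf caehu jco bllk
Hunk 6: at line 1 remove [vzv] add [dfpsh,xng,ctrlx] -> 10 lines: dljox dfpsh xng ctrlx olr kij mwf caehu jco bllk

Answer: dljox
dfpsh
xng
ctrlx
olr
kij
mwf
caehu
jco
bllk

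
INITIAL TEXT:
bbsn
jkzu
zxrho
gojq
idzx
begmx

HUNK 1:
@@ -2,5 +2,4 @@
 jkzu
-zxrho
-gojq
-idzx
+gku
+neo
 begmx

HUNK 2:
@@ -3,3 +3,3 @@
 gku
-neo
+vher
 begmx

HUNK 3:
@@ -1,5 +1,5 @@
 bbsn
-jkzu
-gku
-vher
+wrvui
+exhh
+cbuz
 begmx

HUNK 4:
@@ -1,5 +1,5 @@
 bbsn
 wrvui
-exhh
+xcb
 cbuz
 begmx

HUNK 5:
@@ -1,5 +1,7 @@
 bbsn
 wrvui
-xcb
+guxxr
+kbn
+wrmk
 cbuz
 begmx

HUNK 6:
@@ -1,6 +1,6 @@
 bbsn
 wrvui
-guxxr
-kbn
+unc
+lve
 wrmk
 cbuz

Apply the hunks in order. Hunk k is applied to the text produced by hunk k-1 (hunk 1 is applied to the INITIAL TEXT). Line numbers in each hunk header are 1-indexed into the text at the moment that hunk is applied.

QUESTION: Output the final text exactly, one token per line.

Answer: bbsn
wrvui
unc
lve
wrmk
cbuz
begmx

Derivation:
Hunk 1: at line 2 remove [zxrho,gojq,idzx] add [gku,neo] -> 5 lines: bbsn jkzu gku neo begmx
Hunk 2: at line 3 remove [neo] add [vher] -> 5 lines: bbsn jkzu gku vher begmx
Hunk 3: at line 1 remove [jkzu,gku,vher] add [wrvui,exhh,cbuz] -> 5 lines: bbsn wrvui exhh cbuz begmx
Hunk 4: at line 1 remove [exhh] add [xcb] -> 5 lines: bbsn wrvui xcb cbuz begmx
Hunk 5: at line 1 remove [xcb] add [guxxr,kbn,wrmk] -> 7 lines: bbsn wrvui guxxr kbn wrmk cbuz begmx
Hunk 6: at line 1 remove [guxxr,kbn] add [unc,lve] -> 7 lines: bbsn wrvui unc lve wrmk cbuz begmx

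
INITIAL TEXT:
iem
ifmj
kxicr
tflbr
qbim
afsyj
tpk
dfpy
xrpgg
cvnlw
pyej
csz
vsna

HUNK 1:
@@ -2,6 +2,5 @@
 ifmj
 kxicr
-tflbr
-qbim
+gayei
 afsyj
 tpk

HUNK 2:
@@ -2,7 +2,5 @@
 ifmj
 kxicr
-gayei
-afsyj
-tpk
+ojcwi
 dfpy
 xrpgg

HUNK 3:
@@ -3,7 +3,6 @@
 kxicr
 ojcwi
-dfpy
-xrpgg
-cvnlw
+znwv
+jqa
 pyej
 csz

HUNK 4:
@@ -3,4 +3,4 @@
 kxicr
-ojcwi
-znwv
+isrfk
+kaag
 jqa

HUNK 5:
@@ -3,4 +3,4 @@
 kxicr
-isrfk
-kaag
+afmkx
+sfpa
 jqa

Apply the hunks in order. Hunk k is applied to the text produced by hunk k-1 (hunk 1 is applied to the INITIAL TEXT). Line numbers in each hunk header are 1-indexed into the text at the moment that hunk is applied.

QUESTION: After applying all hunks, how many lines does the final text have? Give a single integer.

Hunk 1: at line 2 remove [tflbr,qbim] add [gayei] -> 12 lines: iem ifmj kxicr gayei afsyj tpk dfpy xrpgg cvnlw pyej csz vsna
Hunk 2: at line 2 remove [gayei,afsyj,tpk] add [ojcwi] -> 10 lines: iem ifmj kxicr ojcwi dfpy xrpgg cvnlw pyej csz vsna
Hunk 3: at line 3 remove [dfpy,xrpgg,cvnlw] add [znwv,jqa] -> 9 lines: iem ifmj kxicr ojcwi znwv jqa pyej csz vsna
Hunk 4: at line 3 remove [ojcwi,znwv] add [isrfk,kaag] -> 9 lines: iem ifmj kxicr isrfk kaag jqa pyej csz vsna
Hunk 5: at line 3 remove [isrfk,kaag] add [afmkx,sfpa] -> 9 lines: iem ifmj kxicr afmkx sfpa jqa pyej csz vsna
Final line count: 9

Answer: 9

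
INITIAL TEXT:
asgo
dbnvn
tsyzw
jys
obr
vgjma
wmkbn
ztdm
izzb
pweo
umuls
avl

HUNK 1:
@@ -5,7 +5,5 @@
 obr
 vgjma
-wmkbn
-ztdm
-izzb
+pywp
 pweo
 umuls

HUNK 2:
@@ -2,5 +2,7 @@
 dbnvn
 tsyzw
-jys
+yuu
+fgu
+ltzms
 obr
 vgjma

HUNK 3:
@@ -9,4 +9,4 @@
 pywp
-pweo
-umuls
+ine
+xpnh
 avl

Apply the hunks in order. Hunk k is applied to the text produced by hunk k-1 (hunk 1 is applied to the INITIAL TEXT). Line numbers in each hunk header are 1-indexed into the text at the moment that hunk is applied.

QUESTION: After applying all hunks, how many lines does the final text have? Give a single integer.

Hunk 1: at line 5 remove [wmkbn,ztdm,izzb] add [pywp] -> 10 lines: asgo dbnvn tsyzw jys obr vgjma pywp pweo umuls avl
Hunk 2: at line 2 remove [jys] add [yuu,fgu,ltzms] -> 12 lines: asgo dbnvn tsyzw yuu fgu ltzms obr vgjma pywp pweo umuls avl
Hunk 3: at line 9 remove [pweo,umuls] add [ine,xpnh] -> 12 lines: asgo dbnvn tsyzw yuu fgu ltzms obr vgjma pywp ine xpnh avl
Final line count: 12

Answer: 12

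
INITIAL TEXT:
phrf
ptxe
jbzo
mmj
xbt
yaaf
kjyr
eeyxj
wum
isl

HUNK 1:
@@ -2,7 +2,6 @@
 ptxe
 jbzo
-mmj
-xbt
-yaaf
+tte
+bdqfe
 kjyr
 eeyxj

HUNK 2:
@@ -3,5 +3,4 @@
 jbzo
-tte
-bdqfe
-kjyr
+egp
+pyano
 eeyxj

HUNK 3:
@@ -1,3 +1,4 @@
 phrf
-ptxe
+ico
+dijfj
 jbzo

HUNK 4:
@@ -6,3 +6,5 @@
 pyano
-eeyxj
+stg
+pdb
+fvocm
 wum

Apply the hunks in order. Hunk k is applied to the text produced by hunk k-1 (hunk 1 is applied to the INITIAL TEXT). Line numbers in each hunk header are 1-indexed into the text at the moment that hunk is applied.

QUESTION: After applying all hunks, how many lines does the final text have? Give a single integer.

Answer: 11

Derivation:
Hunk 1: at line 2 remove [mmj,xbt,yaaf] add [tte,bdqfe] -> 9 lines: phrf ptxe jbzo tte bdqfe kjyr eeyxj wum isl
Hunk 2: at line 3 remove [tte,bdqfe,kjyr] add [egp,pyano] -> 8 lines: phrf ptxe jbzo egp pyano eeyxj wum isl
Hunk 3: at line 1 remove [ptxe] add [ico,dijfj] -> 9 lines: phrf ico dijfj jbzo egp pyano eeyxj wum isl
Hunk 4: at line 6 remove [eeyxj] add [stg,pdb,fvocm] -> 11 lines: phrf ico dijfj jbzo egp pyano stg pdb fvocm wum isl
Final line count: 11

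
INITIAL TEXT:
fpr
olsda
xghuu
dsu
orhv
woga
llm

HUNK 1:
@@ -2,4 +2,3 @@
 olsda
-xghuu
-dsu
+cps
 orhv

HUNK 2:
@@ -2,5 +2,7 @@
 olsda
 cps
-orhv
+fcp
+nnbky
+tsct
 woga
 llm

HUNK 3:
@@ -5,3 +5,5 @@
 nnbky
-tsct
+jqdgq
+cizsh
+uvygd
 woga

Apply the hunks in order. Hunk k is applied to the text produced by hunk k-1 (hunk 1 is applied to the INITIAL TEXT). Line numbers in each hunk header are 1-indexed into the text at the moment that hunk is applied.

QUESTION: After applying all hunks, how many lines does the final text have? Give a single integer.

Answer: 10

Derivation:
Hunk 1: at line 2 remove [xghuu,dsu] add [cps] -> 6 lines: fpr olsda cps orhv woga llm
Hunk 2: at line 2 remove [orhv] add [fcp,nnbky,tsct] -> 8 lines: fpr olsda cps fcp nnbky tsct woga llm
Hunk 3: at line 5 remove [tsct] add [jqdgq,cizsh,uvygd] -> 10 lines: fpr olsda cps fcp nnbky jqdgq cizsh uvygd woga llm
Final line count: 10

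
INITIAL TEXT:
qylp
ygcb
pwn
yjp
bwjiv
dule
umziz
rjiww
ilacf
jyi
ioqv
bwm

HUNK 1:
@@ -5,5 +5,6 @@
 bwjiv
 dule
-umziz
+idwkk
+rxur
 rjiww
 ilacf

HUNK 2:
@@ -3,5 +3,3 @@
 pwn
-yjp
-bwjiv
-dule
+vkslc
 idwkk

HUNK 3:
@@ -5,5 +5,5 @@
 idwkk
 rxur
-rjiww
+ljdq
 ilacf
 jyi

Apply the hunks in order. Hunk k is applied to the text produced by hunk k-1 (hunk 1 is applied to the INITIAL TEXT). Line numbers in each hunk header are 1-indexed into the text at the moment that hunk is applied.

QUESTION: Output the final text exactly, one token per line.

Answer: qylp
ygcb
pwn
vkslc
idwkk
rxur
ljdq
ilacf
jyi
ioqv
bwm

Derivation:
Hunk 1: at line 5 remove [umziz] add [idwkk,rxur] -> 13 lines: qylp ygcb pwn yjp bwjiv dule idwkk rxur rjiww ilacf jyi ioqv bwm
Hunk 2: at line 3 remove [yjp,bwjiv,dule] add [vkslc] -> 11 lines: qylp ygcb pwn vkslc idwkk rxur rjiww ilacf jyi ioqv bwm
Hunk 3: at line 5 remove [rjiww] add [ljdq] -> 11 lines: qylp ygcb pwn vkslc idwkk rxur ljdq ilacf jyi ioqv bwm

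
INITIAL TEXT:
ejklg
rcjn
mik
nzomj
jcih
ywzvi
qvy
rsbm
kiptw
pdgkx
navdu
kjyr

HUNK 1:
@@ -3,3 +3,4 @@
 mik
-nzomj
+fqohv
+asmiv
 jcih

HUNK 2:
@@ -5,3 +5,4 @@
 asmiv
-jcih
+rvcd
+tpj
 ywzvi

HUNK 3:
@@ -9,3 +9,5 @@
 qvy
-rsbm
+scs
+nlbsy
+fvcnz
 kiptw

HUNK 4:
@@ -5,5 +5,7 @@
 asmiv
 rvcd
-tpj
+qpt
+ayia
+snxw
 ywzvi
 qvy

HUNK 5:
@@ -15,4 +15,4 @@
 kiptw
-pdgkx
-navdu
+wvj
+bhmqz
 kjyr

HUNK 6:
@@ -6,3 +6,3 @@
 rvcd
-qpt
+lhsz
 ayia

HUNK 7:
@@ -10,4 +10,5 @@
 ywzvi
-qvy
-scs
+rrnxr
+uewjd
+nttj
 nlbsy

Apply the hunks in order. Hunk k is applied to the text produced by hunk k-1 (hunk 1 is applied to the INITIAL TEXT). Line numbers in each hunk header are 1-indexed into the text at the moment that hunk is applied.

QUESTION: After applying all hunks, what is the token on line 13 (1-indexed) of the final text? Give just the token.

Hunk 1: at line 3 remove [nzomj] add [fqohv,asmiv] -> 13 lines: ejklg rcjn mik fqohv asmiv jcih ywzvi qvy rsbm kiptw pdgkx navdu kjyr
Hunk 2: at line 5 remove [jcih] add [rvcd,tpj] -> 14 lines: ejklg rcjn mik fqohv asmiv rvcd tpj ywzvi qvy rsbm kiptw pdgkx navdu kjyr
Hunk 3: at line 9 remove [rsbm] add [scs,nlbsy,fvcnz] -> 16 lines: ejklg rcjn mik fqohv asmiv rvcd tpj ywzvi qvy scs nlbsy fvcnz kiptw pdgkx navdu kjyr
Hunk 4: at line 5 remove [tpj] add [qpt,ayia,snxw] -> 18 lines: ejklg rcjn mik fqohv asmiv rvcd qpt ayia snxw ywzvi qvy scs nlbsy fvcnz kiptw pdgkx navdu kjyr
Hunk 5: at line 15 remove [pdgkx,navdu] add [wvj,bhmqz] -> 18 lines: ejklg rcjn mik fqohv asmiv rvcd qpt ayia snxw ywzvi qvy scs nlbsy fvcnz kiptw wvj bhmqz kjyr
Hunk 6: at line 6 remove [qpt] add [lhsz] -> 18 lines: ejklg rcjn mik fqohv asmiv rvcd lhsz ayia snxw ywzvi qvy scs nlbsy fvcnz kiptw wvj bhmqz kjyr
Hunk 7: at line 10 remove [qvy,scs] add [rrnxr,uewjd,nttj] -> 19 lines: ejklg rcjn mik fqohv asmiv rvcd lhsz ayia snxw ywzvi rrnxr uewjd nttj nlbsy fvcnz kiptw wvj bhmqz kjyr
Final line 13: nttj

Answer: nttj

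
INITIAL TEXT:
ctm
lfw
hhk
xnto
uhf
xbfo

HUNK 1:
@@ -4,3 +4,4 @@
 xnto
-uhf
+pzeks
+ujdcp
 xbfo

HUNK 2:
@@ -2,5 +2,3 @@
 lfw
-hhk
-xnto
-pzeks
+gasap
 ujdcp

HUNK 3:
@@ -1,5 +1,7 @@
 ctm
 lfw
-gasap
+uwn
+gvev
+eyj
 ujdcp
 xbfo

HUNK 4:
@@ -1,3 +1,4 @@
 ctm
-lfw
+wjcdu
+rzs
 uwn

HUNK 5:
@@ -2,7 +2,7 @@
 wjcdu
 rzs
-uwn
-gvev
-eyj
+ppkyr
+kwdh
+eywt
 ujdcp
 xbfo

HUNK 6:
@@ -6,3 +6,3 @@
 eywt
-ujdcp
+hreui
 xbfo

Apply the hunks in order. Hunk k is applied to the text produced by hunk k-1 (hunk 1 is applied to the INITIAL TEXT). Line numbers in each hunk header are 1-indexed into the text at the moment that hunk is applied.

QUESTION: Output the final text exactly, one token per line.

Answer: ctm
wjcdu
rzs
ppkyr
kwdh
eywt
hreui
xbfo

Derivation:
Hunk 1: at line 4 remove [uhf] add [pzeks,ujdcp] -> 7 lines: ctm lfw hhk xnto pzeks ujdcp xbfo
Hunk 2: at line 2 remove [hhk,xnto,pzeks] add [gasap] -> 5 lines: ctm lfw gasap ujdcp xbfo
Hunk 3: at line 1 remove [gasap] add [uwn,gvev,eyj] -> 7 lines: ctm lfw uwn gvev eyj ujdcp xbfo
Hunk 4: at line 1 remove [lfw] add [wjcdu,rzs] -> 8 lines: ctm wjcdu rzs uwn gvev eyj ujdcp xbfo
Hunk 5: at line 2 remove [uwn,gvev,eyj] add [ppkyr,kwdh,eywt] -> 8 lines: ctm wjcdu rzs ppkyr kwdh eywt ujdcp xbfo
Hunk 6: at line 6 remove [ujdcp] add [hreui] -> 8 lines: ctm wjcdu rzs ppkyr kwdh eywt hreui xbfo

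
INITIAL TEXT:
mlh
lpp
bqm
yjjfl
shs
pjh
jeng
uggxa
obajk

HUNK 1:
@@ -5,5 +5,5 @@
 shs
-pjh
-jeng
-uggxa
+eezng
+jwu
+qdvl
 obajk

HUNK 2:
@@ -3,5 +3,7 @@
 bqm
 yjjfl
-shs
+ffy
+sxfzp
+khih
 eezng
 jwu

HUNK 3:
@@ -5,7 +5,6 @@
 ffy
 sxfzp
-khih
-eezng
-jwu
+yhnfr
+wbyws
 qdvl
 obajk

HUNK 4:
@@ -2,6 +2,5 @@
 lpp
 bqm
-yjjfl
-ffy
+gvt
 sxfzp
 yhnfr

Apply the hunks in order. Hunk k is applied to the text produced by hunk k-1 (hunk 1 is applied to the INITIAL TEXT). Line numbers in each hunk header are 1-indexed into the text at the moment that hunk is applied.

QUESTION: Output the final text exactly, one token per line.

Hunk 1: at line 5 remove [pjh,jeng,uggxa] add [eezng,jwu,qdvl] -> 9 lines: mlh lpp bqm yjjfl shs eezng jwu qdvl obajk
Hunk 2: at line 3 remove [shs] add [ffy,sxfzp,khih] -> 11 lines: mlh lpp bqm yjjfl ffy sxfzp khih eezng jwu qdvl obajk
Hunk 3: at line 5 remove [khih,eezng,jwu] add [yhnfr,wbyws] -> 10 lines: mlh lpp bqm yjjfl ffy sxfzp yhnfr wbyws qdvl obajk
Hunk 4: at line 2 remove [yjjfl,ffy] add [gvt] -> 9 lines: mlh lpp bqm gvt sxfzp yhnfr wbyws qdvl obajk

Answer: mlh
lpp
bqm
gvt
sxfzp
yhnfr
wbyws
qdvl
obajk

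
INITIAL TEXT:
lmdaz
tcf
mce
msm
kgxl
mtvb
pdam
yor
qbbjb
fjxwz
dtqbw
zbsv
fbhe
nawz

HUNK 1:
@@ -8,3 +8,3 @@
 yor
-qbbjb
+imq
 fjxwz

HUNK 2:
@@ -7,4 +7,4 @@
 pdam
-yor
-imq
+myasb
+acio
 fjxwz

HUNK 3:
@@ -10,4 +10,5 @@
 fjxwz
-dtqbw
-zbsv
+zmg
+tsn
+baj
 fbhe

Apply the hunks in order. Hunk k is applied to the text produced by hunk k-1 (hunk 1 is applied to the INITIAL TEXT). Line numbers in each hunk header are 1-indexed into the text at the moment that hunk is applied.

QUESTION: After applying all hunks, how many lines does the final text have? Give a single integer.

Hunk 1: at line 8 remove [qbbjb] add [imq] -> 14 lines: lmdaz tcf mce msm kgxl mtvb pdam yor imq fjxwz dtqbw zbsv fbhe nawz
Hunk 2: at line 7 remove [yor,imq] add [myasb,acio] -> 14 lines: lmdaz tcf mce msm kgxl mtvb pdam myasb acio fjxwz dtqbw zbsv fbhe nawz
Hunk 3: at line 10 remove [dtqbw,zbsv] add [zmg,tsn,baj] -> 15 lines: lmdaz tcf mce msm kgxl mtvb pdam myasb acio fjxwz zmg tsn baj fbhe nawz
Final line count: 15

Answer: 15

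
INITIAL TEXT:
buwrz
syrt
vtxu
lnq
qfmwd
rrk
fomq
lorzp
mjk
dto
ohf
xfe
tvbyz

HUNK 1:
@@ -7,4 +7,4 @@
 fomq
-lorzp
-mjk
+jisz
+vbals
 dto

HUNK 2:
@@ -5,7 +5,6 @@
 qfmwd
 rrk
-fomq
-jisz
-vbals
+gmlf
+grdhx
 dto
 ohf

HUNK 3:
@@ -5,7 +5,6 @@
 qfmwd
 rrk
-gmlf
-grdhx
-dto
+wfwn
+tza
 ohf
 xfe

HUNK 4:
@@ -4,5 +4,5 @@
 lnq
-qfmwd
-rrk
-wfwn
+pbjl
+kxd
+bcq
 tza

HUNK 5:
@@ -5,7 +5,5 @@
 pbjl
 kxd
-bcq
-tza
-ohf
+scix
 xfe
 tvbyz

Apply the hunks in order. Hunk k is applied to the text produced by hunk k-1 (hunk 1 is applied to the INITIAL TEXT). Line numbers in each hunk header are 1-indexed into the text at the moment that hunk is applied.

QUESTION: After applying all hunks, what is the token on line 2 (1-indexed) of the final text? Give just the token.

Hunk 1: at line 7 remove [lorzp,mjk] add [jisz,vbals] -> 13 lines: buwrz syrt vtxu lnq qfmwd rrk fomq jisz vbals dto ohf xfe tvbyz
Hunk 2: at line 5 remove [fomq,jisz,vbals] add [gmlf,grdhx] -> 12 lines: buwrz syrt vtxu lnq qfmwd rrk gmlf grdhx dto ohf xfe tvbyz
Hunk 3: at line 5 remove [gmlf,grdhx,dto] add [wfwn,tza] -> 11 lines: buwrz syrt vtxu lnq qfmwd rrk wfwn tza ohf xfe tvbyz
Hunk 4: at line 4 remove [qfmwd,rrk,wfwn] add [pbjl,kxd,bcq] -> 11 lines: buwrz syrt vtxu lnq pbjl kxd bcq tza ohf xfe tvbyz
Hunk 5: at line 5 remove [bcq,tza,ohf] add [scix] -> 9 lines: buwrz syrt vtxu lnq pbjl kxd scix xfe tvbyz
Final line 2: syrt

Answer: syrt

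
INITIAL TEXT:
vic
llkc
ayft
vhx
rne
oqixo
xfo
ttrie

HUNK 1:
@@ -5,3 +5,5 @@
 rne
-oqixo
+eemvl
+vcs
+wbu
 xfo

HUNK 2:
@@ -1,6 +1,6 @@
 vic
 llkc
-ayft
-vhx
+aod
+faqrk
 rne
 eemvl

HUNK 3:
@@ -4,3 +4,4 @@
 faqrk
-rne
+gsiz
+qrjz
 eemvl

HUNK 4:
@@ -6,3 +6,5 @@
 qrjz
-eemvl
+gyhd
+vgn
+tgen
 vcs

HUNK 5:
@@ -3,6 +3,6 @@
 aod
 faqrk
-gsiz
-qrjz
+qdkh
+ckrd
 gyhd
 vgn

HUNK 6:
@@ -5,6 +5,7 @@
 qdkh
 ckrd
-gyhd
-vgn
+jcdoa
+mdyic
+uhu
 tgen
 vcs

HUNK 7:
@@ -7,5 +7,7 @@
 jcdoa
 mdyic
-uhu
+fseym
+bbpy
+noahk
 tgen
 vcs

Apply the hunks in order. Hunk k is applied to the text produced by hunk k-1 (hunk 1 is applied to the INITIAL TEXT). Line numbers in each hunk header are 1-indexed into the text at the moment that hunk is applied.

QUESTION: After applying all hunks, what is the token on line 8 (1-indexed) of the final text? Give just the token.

Answer: mdyic

Derivation:
Hunk 1: at line 5 remove [oqixo] add [eemvl,vcs,wbu] -> 10 lines: vic llkc ayft vhx rne eemvl vcs wbu xfo ttrie
Hunk 2: at line 1 remove [ayft,vhx] add [aod,faqrk] -> 10 lines: vic llkc aod faqrk rne eemvl vcs wbu xfo ttrie
Hunk 3: at line 4 remove [rne] add [gsiz,qrjz] -> 11 lines: vic llkc aod faqrk gsiz qrjz eemvl vcs wbu xfo ttrie
Hunk 4: at line 6 remove [eemvl] add [gyhd,vgn,tgen] -> 13 lines: vic llkc aod faqrk gsiz qrjz gyhd vgn tgen vcs wbu xfo ttrie
Hunk 5: at line 3 remove [gsiz,qrjz] add [qdkh,ckrd] -> 13 lines: vic llkc aod faqrk qdkh ckrd gyhd vgn tgen vcs wbu xfo ttrie
Hunk 6: at line 5 remove [gyhd,vgn] add [jcdoa,mdyic,uhu] -> 14 lines: vic llkc aod faqrk qdkh ckrd jcdoa mdyic uhu tgen vcs wbu xfo ttrie
Hunk 7: at line 7 remove [uhu] add [fseym,bbpy,noahk] -> 16 lines: vic llkc aod faqrk qdkh ckrd jcdoa mdyic fseym bbpy noahk tgen vcs wbu xfo ttrie
Final line 8: mdyic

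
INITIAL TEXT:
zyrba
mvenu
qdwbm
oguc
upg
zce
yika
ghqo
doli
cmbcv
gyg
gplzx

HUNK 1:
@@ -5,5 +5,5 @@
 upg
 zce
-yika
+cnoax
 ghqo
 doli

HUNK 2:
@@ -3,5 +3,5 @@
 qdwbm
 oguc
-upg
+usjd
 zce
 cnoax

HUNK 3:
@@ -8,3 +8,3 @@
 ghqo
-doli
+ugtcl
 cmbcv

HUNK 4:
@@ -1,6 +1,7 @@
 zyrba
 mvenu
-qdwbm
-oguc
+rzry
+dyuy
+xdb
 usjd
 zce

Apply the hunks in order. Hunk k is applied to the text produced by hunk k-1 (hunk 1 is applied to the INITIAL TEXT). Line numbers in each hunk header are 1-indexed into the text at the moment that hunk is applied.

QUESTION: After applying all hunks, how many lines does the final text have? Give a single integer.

Hunk 1: at line 5 remove [yika] add [cnoax] -> 12 lines: zyrba mvenu qdwbm oguc upg zce cnoax ghqo doli cmbcv gyg gplzx
Hunk 2: at line 3 remove [upg] add [usjd] -> 12 lines: zyrba mvenu qdwbm oguc usjd zce cnoax ghqo doli cmbcv gyg gplzx
Hunk 3: at line 8 remove [doli] add [ugtcl] -> 12 lines: zyrba mvenu qdwbm oguc usjd zce cnoax ghqo ugtcl cmbcv gyg gplzx
Hunk 4: at line 1 remove [qdwbm,oguc] add [rzry,dyuy,xdb] -> 13 lines: zyrba mvenu rzry dyuy xdb usjd zce cnoax ghqo ugtcl cmbcv gyg gplzx
Final line count: 13

Answer: 13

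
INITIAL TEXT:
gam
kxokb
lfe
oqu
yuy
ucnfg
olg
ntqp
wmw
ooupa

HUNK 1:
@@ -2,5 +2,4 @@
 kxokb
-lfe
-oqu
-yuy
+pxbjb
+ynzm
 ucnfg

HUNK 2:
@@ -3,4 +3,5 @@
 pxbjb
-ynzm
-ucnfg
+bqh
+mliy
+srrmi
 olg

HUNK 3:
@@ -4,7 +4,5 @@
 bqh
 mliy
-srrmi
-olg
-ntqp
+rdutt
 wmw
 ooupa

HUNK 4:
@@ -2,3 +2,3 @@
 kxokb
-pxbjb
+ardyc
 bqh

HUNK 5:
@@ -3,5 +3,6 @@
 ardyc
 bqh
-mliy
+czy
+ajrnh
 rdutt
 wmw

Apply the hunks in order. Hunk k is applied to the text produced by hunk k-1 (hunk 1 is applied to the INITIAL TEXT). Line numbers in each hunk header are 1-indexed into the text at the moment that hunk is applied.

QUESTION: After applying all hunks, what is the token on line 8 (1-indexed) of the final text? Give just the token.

Hunk 1: at line 2 remove [lfe,oqu,yuy] add [pxbjb,ynzm] -> 9 lines: gam kxokb pxbjb ynzm ucnfg olg ntqp wmw ooupa
Hunk 2: at line 3 remove [ynzm,ucnfg] add [bqh,mliy,srrmi] -> 10 lines: gam kxokb pxbjb bqh mliy srrmi olg ntqp wmw ooupa
Hunk 3: at line 4 remove [srrmi,olg,ntqp] add [rdutt] -> 8 lines: gam kxokb pxbjb bqh mliy rdutt wmw ooupa
Hunk 4: at line 2 remove [pxbjb] add [ardyc] -> 8 lines: gam kxokb ardyc bqh mliy rdutt wmw ooupa
Hunk 5: at line 3 remove [mliy] add [czy,ajrnh] -> 9 lines: gam kxokb ardyc bqh czy ajrnh rdutt wmw ooupa
Final line 8: wmw

Answer: wmw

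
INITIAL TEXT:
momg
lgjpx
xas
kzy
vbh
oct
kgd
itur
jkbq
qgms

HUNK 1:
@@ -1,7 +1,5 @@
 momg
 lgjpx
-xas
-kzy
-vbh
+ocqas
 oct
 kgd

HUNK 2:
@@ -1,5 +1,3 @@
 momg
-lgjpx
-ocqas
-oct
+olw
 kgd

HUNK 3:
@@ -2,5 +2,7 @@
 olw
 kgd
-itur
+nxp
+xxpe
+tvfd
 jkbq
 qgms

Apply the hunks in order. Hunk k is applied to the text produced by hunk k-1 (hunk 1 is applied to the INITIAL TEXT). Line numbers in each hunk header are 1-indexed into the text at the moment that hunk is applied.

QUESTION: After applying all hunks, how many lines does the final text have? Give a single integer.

Answer: 8

Derivation:
Hunk 1: at line 1 remove [xas,kzy,vbh] add [ocqas] -> 8 lines: momg lgjpx ocqas oct kgd itur jkbq qgms
Hunk 2: at line 1 remove [lgjpx,ocqas,oct] add [olw] -> 6 lines: momg olw kgd itur jkbq qgms
Hunk 3: at line 2 remove [itur] add [nxp,xxpe,tvfd] -> 8 lines: momg olw kgd nxp xxpe tvfd jkbq qgms
Final line count: 8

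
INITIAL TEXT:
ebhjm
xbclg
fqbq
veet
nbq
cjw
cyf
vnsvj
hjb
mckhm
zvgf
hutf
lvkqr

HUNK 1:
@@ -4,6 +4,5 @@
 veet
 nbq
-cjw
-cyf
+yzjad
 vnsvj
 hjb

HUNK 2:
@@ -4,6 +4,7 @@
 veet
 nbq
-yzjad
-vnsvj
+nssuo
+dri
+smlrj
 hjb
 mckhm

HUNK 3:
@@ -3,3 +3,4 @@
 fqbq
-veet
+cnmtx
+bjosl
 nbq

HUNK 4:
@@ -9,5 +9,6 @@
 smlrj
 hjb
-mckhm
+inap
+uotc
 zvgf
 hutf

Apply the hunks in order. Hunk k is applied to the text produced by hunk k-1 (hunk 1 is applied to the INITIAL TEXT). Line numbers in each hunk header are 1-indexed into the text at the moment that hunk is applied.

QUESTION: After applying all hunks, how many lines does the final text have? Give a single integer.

Answer: 15

Derivation:
Hunk 1: at line 4 remove [cjw,cyf] add [yzjad] -> 12 lines: ebhjm xbclg fqbq veet nbq yzjad vnsvj hjb mckhm zvgf hutf lvkqr
Hunk 2: at line 4 remove [yzjad,vnsvj] add [nssuo,dri,smlrj] -> 13 lines: ebhjm xbclg fqbq veet nbq nssuo dri smlrj hjb mckhm zvgf hutf lvkqr
Hunk 3: at line 3 remove [veet] add [cnmtx,bjosl] -> 14 lines: ebhjm xbclg fqbq cnmtx bjosl nbq nssuo dri smlrj hjb mckhm zvgf hutf lvkqr
Hunk 4: at line 9 remove [mckhm] add [inap,uotc] -> 15 lines: ebhjm xbclg fqbq cnmtx bjosl nbq nssuo dri smlrj hjb inap uotc zvgf hutf lvkqr
Final line count: 15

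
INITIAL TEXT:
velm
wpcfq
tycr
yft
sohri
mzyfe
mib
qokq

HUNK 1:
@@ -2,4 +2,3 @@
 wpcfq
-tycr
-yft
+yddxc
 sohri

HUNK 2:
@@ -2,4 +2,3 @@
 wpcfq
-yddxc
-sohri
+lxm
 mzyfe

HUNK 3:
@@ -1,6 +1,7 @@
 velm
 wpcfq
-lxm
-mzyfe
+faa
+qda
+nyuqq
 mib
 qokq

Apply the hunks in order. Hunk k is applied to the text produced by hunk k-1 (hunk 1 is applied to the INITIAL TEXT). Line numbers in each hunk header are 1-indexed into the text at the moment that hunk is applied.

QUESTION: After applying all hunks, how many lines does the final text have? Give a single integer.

Answer: 7

Derivation:
Hunk 1: at line 2 remove [tycr,yft] add [yddxc] -> 7 lines: velm wpcfq yddxc sohri mzyfe mib qokq
Hunk 2: at line 2 remove [yddxc,sohri] add [lxm] -> 6 lines: velm wpcfq lxm mzyfe mib qokq
Hunk 3: at line 1 remove [lxm,mzyfe] add [faa,qda,nyuqq] -> 7 lines: velm wpcfq faa qda nyuqq mib qokq
Final line count: 7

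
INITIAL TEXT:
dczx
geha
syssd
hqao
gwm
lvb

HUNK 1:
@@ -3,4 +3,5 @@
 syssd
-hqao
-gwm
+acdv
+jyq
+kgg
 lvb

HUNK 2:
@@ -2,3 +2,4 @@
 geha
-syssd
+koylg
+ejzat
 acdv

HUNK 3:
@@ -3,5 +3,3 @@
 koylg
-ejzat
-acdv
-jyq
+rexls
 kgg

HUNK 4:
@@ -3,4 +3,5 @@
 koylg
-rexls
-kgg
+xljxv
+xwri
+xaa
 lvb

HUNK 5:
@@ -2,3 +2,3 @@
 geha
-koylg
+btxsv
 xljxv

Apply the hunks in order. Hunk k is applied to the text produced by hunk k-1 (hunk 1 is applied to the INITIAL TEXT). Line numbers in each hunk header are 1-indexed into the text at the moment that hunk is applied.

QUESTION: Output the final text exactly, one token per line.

Answer: dczx
geha
btxsv
xljxv
xwri
xaa
lvb

Derivation:
Hunk 1: at line 3 remove [hqao,gwm] add [acdv,jyq,kgg] -> 7 lines: dczx geha syssd acdv jyq kgg lvb
Hunk 2: at line 2 remove [syssd] add [koylg,ejzat] -> 8 lines: dczx geha koylg ejzat acdv jyq kgg lvb
Hunk 3: at line 3 remove [ejzat,acdv,jyq] add [rexls] -> 6 lines: dczx geha koylg rexls kgg lvb
Hunk 4: at line 3 remove [rexls,kgg] add [xljxv,xwri,xaa] -> 7 lines: dczx geha koylg xljxv xwri xaa lvb
Hunk 5: at line 2 remove [koylg] add [btxsv] -> 7 lines: dczx geha btxsv xljxv xwri xaa lvb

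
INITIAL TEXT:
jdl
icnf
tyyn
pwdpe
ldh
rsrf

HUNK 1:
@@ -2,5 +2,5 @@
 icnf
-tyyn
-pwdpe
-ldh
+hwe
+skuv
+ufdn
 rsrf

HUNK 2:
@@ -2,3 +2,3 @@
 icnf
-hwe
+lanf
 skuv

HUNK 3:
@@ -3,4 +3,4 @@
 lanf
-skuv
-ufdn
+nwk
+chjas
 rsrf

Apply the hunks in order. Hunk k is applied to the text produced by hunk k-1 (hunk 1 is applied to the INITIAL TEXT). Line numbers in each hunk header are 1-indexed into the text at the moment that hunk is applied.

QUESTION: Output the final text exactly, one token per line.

Answer: jdl
icnf
lanf
nwk
chjas
rsrf

Derivation:
Hunk 1: at line 2 remove [tyyn,pwdpe,ldh] add [hwe,skuv,ufdn] -> 6 lines: jdl icnf hwe skuv ufdn rsrf
Hunk 2: at line 2 remove [hwe] add [lanf] -> 6 lines: jdl icnf lanf skuv ufdn rsrf
Hunk 3: at line 3 remove [skuv,ufdn] add [nwk,chjas] -> 6 lines: jdl icnf lanf nwk chjas rsrf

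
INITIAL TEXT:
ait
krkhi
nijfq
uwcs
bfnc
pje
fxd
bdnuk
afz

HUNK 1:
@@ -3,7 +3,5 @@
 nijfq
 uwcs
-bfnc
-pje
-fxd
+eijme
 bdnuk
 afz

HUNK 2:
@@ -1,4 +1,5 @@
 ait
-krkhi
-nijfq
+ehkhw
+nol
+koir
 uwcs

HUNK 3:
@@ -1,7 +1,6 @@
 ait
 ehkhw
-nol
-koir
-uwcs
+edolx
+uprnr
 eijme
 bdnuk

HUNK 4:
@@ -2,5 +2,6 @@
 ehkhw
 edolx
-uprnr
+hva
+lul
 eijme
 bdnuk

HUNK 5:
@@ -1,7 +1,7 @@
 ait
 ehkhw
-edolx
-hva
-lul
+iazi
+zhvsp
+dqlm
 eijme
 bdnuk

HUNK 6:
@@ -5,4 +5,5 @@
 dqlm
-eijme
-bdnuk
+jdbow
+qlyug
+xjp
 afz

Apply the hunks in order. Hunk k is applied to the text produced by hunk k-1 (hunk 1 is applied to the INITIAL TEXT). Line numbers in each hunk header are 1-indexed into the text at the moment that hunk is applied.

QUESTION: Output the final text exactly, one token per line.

Answer: ait
ehkhw
iazi
zhvsp
dqlm
jdbow
qlyug
xjp
afz

Derivation:
Hunk 1: at line 3 remove [bfnc,pje,fxd] add [eijme] -> 7 lines: ait krkhi nijfq uwcs eijme bdnuk afz
Hunk 2: at line 1 remove [krkhi,nijfq] add [ehkhw,nol,koir] -> 8 lines: ait ehkhw nol koir uwcs eijme bdnuk afz
Hunk 3: at line 1 remove [nol,koir,uwcs] add [edolx,uprnr] -> 7 lines: ait ehkhw edolx uprnr eijme bdnuk afz
Hunk 4: at line 2 remove [uprnr] add [hva,lul] -> 8 lines: ait ehkhw edolx hva lul eijme bdnuk afz
Hunk 5: at line 1 remove [edolx,hva,lul] add [iazi,zhvsp,dqlm] -> 8 lines: ait ehkhw iazi zhvsp dqlm eijme bdnuk afz
Hunk 6: at line 5 remove [eijme,bdnuk] add [jdbow,qlyug,xjp] -> 9 lines: ait ehkhw iazi zhvsp dqlm jdbow qlyug xjp afz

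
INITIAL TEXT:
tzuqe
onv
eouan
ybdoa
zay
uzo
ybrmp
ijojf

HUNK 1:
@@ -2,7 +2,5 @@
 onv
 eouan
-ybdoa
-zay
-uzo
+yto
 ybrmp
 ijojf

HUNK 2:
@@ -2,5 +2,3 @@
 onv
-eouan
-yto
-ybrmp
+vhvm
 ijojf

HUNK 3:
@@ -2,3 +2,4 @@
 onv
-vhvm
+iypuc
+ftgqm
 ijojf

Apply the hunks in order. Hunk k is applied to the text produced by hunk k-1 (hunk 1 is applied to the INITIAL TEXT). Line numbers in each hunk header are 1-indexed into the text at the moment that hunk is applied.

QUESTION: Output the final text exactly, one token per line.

Answer: tzuqe
onv
iypuc
ftgqm
ijojf

Derivation:
Hunk 1: at line 2 remove [ybdoa,zay,uzo] add [yto] -> 6 lines: tzuqe onv eouan yto ybrmp ijojf
Hunk 2: at line 2 remove [eouan,yto,ybrmp] add [vhvm] -> 4 lines: tzuqe onv vhvm ijojf
Hunk 3: at line 2 remove [vhvm] add [iypuc,ftgqm] -> 5 lines: tzuqe onv iypuc ftgqm ijojf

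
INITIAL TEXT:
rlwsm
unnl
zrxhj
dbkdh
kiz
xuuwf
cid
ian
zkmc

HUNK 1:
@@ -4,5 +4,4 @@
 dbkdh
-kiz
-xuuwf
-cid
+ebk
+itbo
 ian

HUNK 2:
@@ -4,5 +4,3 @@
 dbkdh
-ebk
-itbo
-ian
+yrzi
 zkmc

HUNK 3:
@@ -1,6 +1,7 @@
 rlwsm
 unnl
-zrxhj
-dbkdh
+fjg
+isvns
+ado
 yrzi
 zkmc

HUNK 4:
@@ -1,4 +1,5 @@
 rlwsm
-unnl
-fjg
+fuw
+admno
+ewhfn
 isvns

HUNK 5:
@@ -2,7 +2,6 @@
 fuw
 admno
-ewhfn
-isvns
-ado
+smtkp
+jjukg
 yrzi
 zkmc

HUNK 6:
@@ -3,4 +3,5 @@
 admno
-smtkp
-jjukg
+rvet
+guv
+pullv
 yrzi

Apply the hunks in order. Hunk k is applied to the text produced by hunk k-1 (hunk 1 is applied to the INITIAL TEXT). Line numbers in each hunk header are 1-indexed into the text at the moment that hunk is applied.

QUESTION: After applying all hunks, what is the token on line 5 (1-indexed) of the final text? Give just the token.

Hunk 1: at line 4 remove [kiz,xuuwf,cid] add [ebk,itbo] -> 8 lines: rlwsm unnl zrxhj dbkdh ebk itbo ian zkmc
Hunk 2: at line 4 remove [ebk,itbo,ian] add [yrzi] -> 6 lines: rlwsm unnl zrxhj dbkdh yrzi zkmc
Hunk 3: at line 1 remove [zrxhj,dbkdh] add [fjg,isvns,ado] -> 7 lines: rlwsm unnl fjg isvns ado yrzi zkmc
Hunk 4: at line 1 remove [unnl,fjg] add [fuw,admno,ewhfn] -> 8 lines: rlwsm fuw admno ewhfn isvns ado yrzi zkmc
Hunk 5: at line 2 remove [ewhfn,isvns,ado] add [smtkp,jjukg] -> 7 lines: rlwsm fuw admno smtkp jjukg yrzi zkmc
Hunk 6: at line 3 remove [smtkp,jjukg] add [rvet,guv,pullv] -> 8 lines: rlwsm fuw admno rvet guv pullv yrzi zkmc
Final line 5: guv

Answer: guv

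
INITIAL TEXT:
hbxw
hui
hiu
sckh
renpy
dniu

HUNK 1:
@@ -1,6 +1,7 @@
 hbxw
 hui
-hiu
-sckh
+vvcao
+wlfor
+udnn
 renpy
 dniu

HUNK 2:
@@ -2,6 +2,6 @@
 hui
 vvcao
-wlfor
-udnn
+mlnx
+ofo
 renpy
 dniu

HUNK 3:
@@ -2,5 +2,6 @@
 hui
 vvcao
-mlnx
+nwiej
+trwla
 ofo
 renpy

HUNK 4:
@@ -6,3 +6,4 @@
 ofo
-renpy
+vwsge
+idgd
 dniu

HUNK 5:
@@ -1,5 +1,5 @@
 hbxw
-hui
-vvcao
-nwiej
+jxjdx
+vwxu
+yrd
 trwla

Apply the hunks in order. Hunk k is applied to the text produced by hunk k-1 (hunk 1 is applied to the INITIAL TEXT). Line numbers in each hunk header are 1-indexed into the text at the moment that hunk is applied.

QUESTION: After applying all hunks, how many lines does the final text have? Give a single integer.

Hunk 1: at line 1 remove [hiu,sckh] add [vvcao,wlfor,udnn] -> 7 lines: hbxw hui vvcao wlfor udnn renpy dniu
Hunk 2: at line 2 remove [wlfor,udnn] add [mlnx,ofo] -> 7 lines: hbxw hui vvcao mlnx ofo renpy dniu
Hunk 3: at line 2 remove [mlnx] add [nwiej,trwla] -> 8 lines: hbxw hui vvcao nwiej trwla ofo renpy dniu
Hunk 4: at line 6 remove [renpy] add [vwsge,idgd] -> 9 lines: hbxw hui vvcao nwiej trwla ofo vwsge idgd dniu
Hunk 5: at line 1 remove [hui,vvcao,nwiej] add [jxjdx,vwxu,yrd] -> 9 lines: hbxw jxjdx vwxu yrd trwla ofo vwsge idgd dniu
Final line count: 9

Answer: 9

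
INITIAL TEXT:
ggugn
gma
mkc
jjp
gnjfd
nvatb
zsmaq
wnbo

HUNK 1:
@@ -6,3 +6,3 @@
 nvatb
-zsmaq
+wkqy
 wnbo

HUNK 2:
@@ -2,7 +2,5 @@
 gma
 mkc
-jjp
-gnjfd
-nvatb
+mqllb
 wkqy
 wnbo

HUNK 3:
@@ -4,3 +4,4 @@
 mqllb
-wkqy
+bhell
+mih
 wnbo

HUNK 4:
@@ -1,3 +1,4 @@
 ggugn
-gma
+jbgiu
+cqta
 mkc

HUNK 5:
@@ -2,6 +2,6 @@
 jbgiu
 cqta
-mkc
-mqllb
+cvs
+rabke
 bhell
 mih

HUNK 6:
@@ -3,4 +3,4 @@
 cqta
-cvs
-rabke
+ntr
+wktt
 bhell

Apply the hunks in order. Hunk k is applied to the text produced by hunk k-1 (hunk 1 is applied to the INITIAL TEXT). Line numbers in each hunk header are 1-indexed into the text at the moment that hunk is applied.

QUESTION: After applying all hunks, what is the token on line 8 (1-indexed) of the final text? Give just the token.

Hunk 1: at line 6 remove [zsmaq] add [wkqy] -> 8 lines: ggugn gma mkc jjp gnjfd nvatb wkqy wnbo
Hunk 2: at line 2 remove [jjp,gnjfd,nvatb] add [mqllb] -> 6 lines: ggugn gma mkc mqllb wkqy wnbo
Hunk 3: at line 4 remove [wkqy] add [bhell,mih] -> 7 lines: ggugn gma mkc mqllb bhell mih wnbo
Hunk 4: at line 1 remove [gma] add [jbgiu,cqta] -> 8 lines: ggugn jbgiu cqta mkc mqllb bhell mih wnbo
Hunk 5: at line 2 remove [mkc,mqllb] add [cvs,rabke] -> 8 lines: ggugn jbgiu cqta cvs rabke bhell mih wnbo
Hunk 6: at line 3 remove [cvs,rabke] add [ntr,wktt] -> 8 lines: ggugn jbgiu cqta ntr wktt bhell mih wnbo
Final line 8: wnbo

Answer: wnbo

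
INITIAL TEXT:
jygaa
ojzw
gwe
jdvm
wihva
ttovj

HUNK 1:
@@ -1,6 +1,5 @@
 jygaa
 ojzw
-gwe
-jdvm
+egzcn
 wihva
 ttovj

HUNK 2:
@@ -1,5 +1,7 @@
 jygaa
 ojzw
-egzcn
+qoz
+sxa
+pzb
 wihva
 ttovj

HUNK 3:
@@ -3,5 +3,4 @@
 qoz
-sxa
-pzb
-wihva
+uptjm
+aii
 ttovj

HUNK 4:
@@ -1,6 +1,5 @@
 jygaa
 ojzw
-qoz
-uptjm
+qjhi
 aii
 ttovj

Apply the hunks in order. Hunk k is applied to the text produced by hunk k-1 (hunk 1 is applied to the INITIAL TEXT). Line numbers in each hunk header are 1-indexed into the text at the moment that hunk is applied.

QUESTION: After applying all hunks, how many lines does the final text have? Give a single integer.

Hunk 1: at line 1 remove [gwe,jdvm] add [egzcn] -> 5 lines: jygaa ojzw egzcn wihva ttovj
Hunk 2: at line 1 remove [egzcn] add [qoz,sxa,pzb] -> 7 lines: jygaa ojzw qoz sxa pzb wihva ttovj
Hunk 3: at line 3 remove [sxa,pzb,wihva] add [uptjm,aii] -> 6 lines: jygaa ojzw qoz uptjm aii ttovj
Hunk 4: at line 1 remove [qoz,uptjm] add [qjhi] -> 5 lines: jygaa ojzw qjhi aii ttovj
Final line count: 5

Answer: 5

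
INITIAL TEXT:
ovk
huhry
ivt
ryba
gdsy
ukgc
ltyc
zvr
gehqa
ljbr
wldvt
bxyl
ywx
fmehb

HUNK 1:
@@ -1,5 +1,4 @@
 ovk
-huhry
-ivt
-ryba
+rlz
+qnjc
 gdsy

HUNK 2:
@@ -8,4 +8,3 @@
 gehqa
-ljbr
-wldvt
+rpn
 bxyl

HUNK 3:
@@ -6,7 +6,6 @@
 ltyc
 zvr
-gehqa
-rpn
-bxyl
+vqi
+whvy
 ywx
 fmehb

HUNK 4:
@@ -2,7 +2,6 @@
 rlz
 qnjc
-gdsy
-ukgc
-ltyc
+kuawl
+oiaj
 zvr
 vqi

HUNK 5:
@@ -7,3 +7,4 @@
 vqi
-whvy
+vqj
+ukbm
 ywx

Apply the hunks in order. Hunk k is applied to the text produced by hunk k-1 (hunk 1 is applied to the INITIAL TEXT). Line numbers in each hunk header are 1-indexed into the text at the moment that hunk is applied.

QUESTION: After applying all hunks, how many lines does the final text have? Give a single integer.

Hunk 1: at line 1 remove [huhry,ivt,ryba] add [rlz,qnjc] -> 13 lines: ovk rlz qnjc gdsy ukgc ltyc zvr gehqa ljbr wldvt bxyl ywx fmehb
Hunk 2: at line 8 remove [ljbr,wldvt] add [rpn] -> 12 lines: ovk rlz qnjc gdsy ukgc ltyc zvr gehqa rpn bxyl ywx fmehb
Hunk 3: at line 6 remove [gehqa,rpn,bxyl] add [vqi,whvy] -> 11 lines: ovk rlz qnjc gdsy ukgc ltyc zvr vqi whvy ywx fmehb
Hunk 4: at line 2 remove [gdsy,ukgc,ltyc] add [kuawl,oiaj] -> 10 lines: ovk rlz qnjc kuawl oiaj zvr vqi whvy ywx fmehb
Hunk 5: at line 7 remove [whvy] add [vqj,ukbm] -> 11 lines: ovk rlz qnjc kuawl oiaj zvr vqi vqj ukbm ywx fmehb
Final line count: 11

Answer: 11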